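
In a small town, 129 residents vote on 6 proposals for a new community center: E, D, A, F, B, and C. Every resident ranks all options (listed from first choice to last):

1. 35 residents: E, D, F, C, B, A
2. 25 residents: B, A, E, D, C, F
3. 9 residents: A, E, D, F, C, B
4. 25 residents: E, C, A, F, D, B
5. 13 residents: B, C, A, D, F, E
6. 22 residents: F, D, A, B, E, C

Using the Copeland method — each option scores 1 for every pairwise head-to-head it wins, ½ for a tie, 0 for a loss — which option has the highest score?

E: beats D, F, B, and C; loses to A → score 4.
D: beats F, B, and C; loses to E and A → score 3.
A: beats E, D, and F; loses to B and C → score 3.
F: beats B and C; loses to E, D, and A → score 2.
B: beats A; loses to E, D, F, and C → score 1.
C: beats A and B; loses to E, D, and F → score 2.
E has the best pairwise record.

E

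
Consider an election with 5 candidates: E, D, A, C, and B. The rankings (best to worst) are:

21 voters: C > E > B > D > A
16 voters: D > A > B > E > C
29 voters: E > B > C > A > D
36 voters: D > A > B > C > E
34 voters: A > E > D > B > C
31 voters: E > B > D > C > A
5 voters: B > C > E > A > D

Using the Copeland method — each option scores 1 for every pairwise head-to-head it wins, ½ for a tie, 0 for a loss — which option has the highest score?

E: beats D, C, and B; ties A → score 3.5.
D: beats A and C; ties B; loses to E → score 2.5.
A: ties E, C, and B; loses to D → score 1.5.
C: ties A; loses to E, D, and B → score 0.5.
B: beats C; ties D and A; loses to E → score 2.
E has the best pairwise record.

E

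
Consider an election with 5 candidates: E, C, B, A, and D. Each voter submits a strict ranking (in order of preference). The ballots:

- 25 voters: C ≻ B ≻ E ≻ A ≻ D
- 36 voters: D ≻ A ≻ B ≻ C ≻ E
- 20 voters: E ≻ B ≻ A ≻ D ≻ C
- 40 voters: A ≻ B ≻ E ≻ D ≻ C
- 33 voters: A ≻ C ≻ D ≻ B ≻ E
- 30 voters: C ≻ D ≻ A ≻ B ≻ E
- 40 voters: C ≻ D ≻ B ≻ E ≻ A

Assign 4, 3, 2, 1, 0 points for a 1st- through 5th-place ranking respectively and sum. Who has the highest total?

E: 25·2 + 36·0 + 20·4 + 40·2 + 33·0 + 30·0 + 40·1 = 250
C: 25·4 + 36·1 + 20·0 + 40·0 + 33·3 + 30·4 + 40·4 = 515
B: 25·3 + 36·2 + 20·3 + 40·3 + 33·1 + 30·1 + 40·2 = 470
A: 25·1 + 36·3 + 20·2 + 40·4 + 33·4 + 30·2 + 40·0 = 525
D: 25·0 + 36·4 + 20·1 + 40·1 + 33·2 + 30·3 + 40·3 = 480
A has the highest Borda score (525).

A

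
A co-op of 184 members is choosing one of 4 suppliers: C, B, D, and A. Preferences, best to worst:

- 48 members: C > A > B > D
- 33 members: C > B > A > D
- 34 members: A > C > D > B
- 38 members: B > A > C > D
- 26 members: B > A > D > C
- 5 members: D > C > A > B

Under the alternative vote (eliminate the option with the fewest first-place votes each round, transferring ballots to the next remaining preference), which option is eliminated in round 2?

Round 1: C 81, B 64, D 5, A 34. Eliminate D.
Round 2: C 86, B 64, A 34. Eliminate A.

A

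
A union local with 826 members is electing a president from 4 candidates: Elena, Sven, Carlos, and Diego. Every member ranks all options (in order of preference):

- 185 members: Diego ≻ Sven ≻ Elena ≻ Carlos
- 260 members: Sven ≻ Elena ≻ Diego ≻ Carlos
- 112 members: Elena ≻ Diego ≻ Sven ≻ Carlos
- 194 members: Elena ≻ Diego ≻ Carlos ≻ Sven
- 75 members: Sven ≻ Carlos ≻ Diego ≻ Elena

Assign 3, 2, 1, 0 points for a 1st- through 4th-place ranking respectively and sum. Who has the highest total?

Elena

Elena: 185·1 + 260·2 + 112·3 + 194·3 + 75·0 = 1623
Sven: 185·2 + 260·3 + 112·1 + 194·0 + 75·3 = 1487
Carlos: 185·0 + 260·0 + 112·0 + 194·1 + 75·2 = 344
Diego: 185·3 + 260·1 + 112·2 + 194·2 + 75·1 = 1502
Elena has the highest Borda score (1623).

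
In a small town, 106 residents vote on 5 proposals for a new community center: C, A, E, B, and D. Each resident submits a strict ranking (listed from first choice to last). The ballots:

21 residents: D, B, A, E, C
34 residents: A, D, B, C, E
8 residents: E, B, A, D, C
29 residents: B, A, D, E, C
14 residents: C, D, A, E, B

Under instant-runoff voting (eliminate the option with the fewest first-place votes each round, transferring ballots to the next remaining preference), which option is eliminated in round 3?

Round 1: C 14, A 34, E 8, B 29, D 21. Eliminate E.
Round 2: C 14, A 34, B 37, D 21. Eliminate C.
Round 3: A 34, B 37, D 35. Eliminate A.

A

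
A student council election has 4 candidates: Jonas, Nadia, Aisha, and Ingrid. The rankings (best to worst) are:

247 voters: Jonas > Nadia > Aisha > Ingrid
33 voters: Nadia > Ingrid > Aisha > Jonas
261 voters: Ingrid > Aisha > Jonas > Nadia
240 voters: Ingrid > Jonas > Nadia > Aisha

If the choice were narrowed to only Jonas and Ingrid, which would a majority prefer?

Ingrid

Voters preferring Jonas to Ingrid: 247; preferring Ingrid to Jonas: 534.
Ingrid wins the head-to-head.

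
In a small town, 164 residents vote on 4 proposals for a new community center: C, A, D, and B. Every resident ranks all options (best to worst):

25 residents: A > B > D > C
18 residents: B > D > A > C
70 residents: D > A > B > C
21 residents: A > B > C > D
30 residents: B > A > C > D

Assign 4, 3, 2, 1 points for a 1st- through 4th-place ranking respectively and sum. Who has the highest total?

A

C: 25·1 + 18·1 + 70·1 + 21·2 + 30·2 = 215
A: 25·4 + 18·2 + 70·3 + 21·4 + 30·3 = 520
D: 25·2 + 18·3 + 70·4 + 21·1 + 30·1 = 435
B: 25·3 + 18·4 + 70·2 + 21·3 + 30·4 = 470
A has the highest Borda score (520).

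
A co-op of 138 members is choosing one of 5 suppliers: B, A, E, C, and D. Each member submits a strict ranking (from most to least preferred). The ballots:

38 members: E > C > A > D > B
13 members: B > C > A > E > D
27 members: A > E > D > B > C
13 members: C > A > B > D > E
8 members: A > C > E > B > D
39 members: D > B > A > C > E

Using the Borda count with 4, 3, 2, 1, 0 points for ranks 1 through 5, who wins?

A

B: 38·0 + 13·4 + 27·1 + 13·2 + 8·1 + 39·3 = 230
A: 38·2 + 13·2 + 27·4 + 13·3 + 8·4 + 39·2 = 359
E: 38·4 + 13·1 + 27·3 + 13·0 + 8·2 + 39·0 = 262
C: 38·3 + 13·3 + 27·0 + 13·4 + 8·3 + 39·1 = 268
D: 38·1 + 13·0 + 27·2 + 13·1 + 8·0 + 39·4 = 261
A has the highest Borda score (359).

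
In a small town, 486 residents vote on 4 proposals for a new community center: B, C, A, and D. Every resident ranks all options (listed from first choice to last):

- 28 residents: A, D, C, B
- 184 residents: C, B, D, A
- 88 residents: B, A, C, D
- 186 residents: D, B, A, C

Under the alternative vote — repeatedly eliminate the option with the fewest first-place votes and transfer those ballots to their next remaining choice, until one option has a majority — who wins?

Round 1: B 88, C 184, A 28, D 186. Eliminate A.
Round 2: B 88, C 184, D 214. Eliminate B.
Round 3: C 272, D 214. C has a majority.

C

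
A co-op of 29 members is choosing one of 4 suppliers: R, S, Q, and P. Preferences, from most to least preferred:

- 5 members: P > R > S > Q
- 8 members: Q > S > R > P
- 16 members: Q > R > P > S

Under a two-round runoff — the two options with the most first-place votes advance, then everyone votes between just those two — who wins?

Q

Round 1 first-place votes: R 0, S 0, Q 24, P 5.
Q and P advance.
Runoff: Q is preferred to P by 24 voters; P by 5.
Q wins the runoff.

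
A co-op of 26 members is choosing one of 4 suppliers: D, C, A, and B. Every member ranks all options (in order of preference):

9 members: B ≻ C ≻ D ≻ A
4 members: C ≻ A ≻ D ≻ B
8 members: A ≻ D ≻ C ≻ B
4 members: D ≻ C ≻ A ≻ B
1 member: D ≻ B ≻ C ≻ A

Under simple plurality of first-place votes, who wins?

B

First-place votes: D 5, C 4, A 8, B 9.
B has the most first-place votes.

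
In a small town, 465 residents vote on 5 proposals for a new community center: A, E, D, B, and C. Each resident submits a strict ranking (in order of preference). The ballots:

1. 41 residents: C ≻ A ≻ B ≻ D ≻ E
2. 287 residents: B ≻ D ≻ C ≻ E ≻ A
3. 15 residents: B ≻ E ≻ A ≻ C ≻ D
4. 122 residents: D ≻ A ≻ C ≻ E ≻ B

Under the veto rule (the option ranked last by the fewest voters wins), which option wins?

C

Last-place votes: A 287, E 41, D 15, B 122, C 0.
C is ranked last by the fewest voters, so C wins.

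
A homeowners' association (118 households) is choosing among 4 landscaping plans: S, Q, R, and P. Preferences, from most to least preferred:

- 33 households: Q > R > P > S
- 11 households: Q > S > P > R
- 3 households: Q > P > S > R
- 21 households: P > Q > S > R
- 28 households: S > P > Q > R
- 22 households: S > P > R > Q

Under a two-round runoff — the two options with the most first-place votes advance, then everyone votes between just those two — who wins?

Round 1 first-place votes: S 50, Q 47, R 0, P 21.
S and Q advance.
Runoff: S is preferred to Q by 50 voters; Q by 68.
Q wins the runoff.

Q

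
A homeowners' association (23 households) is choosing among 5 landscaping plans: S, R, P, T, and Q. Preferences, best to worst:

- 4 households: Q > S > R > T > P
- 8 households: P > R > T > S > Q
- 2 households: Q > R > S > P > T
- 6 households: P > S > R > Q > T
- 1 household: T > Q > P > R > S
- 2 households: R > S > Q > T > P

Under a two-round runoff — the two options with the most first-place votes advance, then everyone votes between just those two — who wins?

Round 1 first-place votes: S 0, R 2, P 14, T 1, Q 6.
P and Q advance.
Runoff: P is preferred to Q by 14 voters; Q by 9.
P wins the runoff.

P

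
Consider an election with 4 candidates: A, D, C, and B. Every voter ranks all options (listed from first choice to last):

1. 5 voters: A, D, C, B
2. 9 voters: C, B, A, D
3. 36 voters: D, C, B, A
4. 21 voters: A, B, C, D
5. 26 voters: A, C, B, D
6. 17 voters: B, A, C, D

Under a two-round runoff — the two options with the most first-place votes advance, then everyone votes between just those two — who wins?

A

Round 1 first-place votes: A 52, D 36, C 9, B 17.
A and D advance.
Runoff: A is preferred to D by 78 voters; D by 36.
A wins the runoff.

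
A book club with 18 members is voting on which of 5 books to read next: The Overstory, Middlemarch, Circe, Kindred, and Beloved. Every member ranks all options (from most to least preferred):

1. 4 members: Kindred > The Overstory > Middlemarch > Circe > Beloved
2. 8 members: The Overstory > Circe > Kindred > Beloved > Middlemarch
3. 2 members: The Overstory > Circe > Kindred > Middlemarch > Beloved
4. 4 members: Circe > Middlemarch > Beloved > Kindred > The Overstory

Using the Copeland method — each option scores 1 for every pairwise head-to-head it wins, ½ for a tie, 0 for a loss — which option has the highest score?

The Overstory

The Overstory: beats Middlemarch, Circe, Kindred, and Beloved → score 4.
Middlemarch: beats Beloved; loses to The Overstory, Circe, and Kindred → score 1.
Circe: beats Middlemarch, Kindred, and Beloved; loses to The Overstory → score 3.
Kindred: beats Middlemarch and Beloved; loses to The Overstory and Circe → score 2.
Beloved: loses to The Overstory, Middlemarch, Circe, and Kindred → score 0.
The Overstory has the best pairwise record.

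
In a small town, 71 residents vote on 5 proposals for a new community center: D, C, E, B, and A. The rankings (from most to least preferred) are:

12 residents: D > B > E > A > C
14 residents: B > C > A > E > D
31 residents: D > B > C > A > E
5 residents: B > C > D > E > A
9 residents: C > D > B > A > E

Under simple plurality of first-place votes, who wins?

D

First-place votes: D 43, C 9, E 0, B 19, A 0.
D has the most first-place votes.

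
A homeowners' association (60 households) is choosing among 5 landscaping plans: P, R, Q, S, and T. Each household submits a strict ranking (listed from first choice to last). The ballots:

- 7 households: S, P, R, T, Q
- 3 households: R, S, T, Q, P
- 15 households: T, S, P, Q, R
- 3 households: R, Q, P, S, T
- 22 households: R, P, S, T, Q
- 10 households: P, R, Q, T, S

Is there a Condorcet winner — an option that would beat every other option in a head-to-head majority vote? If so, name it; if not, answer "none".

P

P vs R: 32–28 for P.
P vs Q: 54–6 for P.
P vs S: 35–25 for P.
P vs T: 42–18 for P.
P beats every other option head-to-head.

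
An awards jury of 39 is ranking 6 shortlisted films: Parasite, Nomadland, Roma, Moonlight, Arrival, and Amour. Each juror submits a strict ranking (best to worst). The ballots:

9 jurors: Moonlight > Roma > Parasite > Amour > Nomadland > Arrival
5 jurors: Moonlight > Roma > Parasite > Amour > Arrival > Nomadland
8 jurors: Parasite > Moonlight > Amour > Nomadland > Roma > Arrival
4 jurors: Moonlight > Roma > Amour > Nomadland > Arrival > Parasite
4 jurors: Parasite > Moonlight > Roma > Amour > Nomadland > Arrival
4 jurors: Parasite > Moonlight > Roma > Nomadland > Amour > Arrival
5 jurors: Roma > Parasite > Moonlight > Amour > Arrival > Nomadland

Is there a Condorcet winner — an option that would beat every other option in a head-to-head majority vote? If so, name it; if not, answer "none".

Checking pairwise contests:
Roma beats Parasite 23–16.
Parasite beats Nomadland 35–4.
Moonlight beats Roma 34–5.
Parasite beats Moonlight 21–18.
Parasite beats Arrival 35–4.
Parasite beats Amour 35–4.
Every option loses at least one head-to-head, so there is no Condorcet winner.

none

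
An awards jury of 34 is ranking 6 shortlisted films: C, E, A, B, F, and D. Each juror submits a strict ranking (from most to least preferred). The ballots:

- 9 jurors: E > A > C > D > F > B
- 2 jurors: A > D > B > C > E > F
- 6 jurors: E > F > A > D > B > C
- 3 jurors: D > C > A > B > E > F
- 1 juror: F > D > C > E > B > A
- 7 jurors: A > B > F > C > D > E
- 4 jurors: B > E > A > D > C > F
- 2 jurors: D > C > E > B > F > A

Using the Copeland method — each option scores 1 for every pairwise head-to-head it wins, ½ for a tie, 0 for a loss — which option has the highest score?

E

C: beats F; loses to E, A, B, and D → score 1.
E: beats C, A, B, F, and D → score 5.
A: beats C, B, F, and D; loses to E → score 4.
B: beats C and F; loses to E, A, and D → score 2.
F: loses to C, E, A, B, and D → score 0.
D: beats C, B, and F; loses to E and A → score 3.
E has the best pairwise record.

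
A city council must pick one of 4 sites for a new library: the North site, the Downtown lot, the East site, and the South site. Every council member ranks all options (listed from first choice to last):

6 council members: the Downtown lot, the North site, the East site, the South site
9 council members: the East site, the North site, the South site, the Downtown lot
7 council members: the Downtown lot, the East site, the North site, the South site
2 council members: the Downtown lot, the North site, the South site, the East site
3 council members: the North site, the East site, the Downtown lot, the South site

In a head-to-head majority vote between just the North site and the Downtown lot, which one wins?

Voters preferring the North site to the Downtown lot: 12; preferring the Downtown lot to the North site: 15.
the Downtown lot wins the head-to-head.

the Downtown lot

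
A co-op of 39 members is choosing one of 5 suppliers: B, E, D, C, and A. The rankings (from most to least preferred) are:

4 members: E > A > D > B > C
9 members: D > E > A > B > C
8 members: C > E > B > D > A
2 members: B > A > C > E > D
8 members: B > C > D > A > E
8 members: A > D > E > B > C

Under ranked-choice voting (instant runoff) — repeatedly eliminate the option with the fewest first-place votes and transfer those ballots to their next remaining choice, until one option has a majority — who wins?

Round 1: B 10, E 4, D 9, C 8, A 8. Eliminate E.
Round 2: B 10, D 9, C 8, A 12. Eliminate C.
Round 3: B 18, D 9, A 12. Eliminate D.
Round 4: B 18, A 21. A has a majority.

A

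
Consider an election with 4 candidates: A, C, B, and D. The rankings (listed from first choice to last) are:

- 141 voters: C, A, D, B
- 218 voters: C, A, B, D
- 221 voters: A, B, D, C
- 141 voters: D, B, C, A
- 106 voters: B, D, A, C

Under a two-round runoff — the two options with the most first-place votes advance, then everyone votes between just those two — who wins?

Round 1 first-place votes: A 221, C 359, B 106, D 141.
C and A advance.
Runoff: C is preferred to A by 500 voters; A by 327.
C wins the runoff.

C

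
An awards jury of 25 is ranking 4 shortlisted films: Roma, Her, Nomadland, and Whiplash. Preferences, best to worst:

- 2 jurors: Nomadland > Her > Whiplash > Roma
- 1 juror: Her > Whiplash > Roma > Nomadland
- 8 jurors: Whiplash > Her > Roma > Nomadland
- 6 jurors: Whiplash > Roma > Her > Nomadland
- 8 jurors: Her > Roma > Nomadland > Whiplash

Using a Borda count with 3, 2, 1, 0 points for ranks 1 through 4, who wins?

Roma: 2·0 + 1·1 + 8·1 + 6·2 + 8·2 = 37
Her: 2·2 + 1·3 + 8·2 + 6·1 + 8·3 = 53
Nomadland: 2·3 + 1·0 + 8·0 + 6·0 + 8·1 = 14
Whiplash: 2·1 + 1·2 + 8·3 + 6·3 + 8·0 = 46
Her has the highest Borda score (53).

Her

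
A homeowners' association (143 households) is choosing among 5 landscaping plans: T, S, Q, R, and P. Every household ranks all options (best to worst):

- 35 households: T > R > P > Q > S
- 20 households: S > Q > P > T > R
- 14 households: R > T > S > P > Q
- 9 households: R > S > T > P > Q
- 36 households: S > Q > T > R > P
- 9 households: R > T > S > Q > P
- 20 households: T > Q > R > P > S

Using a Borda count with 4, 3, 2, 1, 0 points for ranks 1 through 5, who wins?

T

T: 35·4 + 20·1 + 14·3 + 9·2 + 36·2 + 9·3 + 20·4 = 399
S: 35·0 + 20·4 + 14·2 + 9·3 + 36·4 + 9·2 + 20·0 = 297
Q: 35·1 + 20·3 + 14·0 + 9·0 + 36·3 + 9·1 + 20·3 = 272
R: 35·3 + 20·0 + 14·4 + 9·4 + 36·1 + 9·4 + 20·2 = 309
P: 35·2 + 20·2 + 14·1 + 9·1 + 36·0 + 9·0 + 20·1 = 153
T has the highest Borda score (399).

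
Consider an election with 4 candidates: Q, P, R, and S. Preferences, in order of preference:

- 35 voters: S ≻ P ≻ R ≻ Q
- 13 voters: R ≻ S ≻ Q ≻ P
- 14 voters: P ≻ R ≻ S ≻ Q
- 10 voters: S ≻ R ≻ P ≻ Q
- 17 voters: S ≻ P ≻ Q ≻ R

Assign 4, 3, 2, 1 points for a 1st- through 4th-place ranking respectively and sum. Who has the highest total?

S

Q: 35·1 + 13·2 + 14·1 + 10·1 + 17·2 = 119
P: 35·3 + 13·1 + 14·4 + 10·2 + 17·3 = 245
R: 35·2 + 13·4 + 14·3 + 10·3 + 17·1 = 211
S: 35·4 + 13·3 + 14·2 + 10·4 + 17·4 = 315
S has the highest Borda score (315).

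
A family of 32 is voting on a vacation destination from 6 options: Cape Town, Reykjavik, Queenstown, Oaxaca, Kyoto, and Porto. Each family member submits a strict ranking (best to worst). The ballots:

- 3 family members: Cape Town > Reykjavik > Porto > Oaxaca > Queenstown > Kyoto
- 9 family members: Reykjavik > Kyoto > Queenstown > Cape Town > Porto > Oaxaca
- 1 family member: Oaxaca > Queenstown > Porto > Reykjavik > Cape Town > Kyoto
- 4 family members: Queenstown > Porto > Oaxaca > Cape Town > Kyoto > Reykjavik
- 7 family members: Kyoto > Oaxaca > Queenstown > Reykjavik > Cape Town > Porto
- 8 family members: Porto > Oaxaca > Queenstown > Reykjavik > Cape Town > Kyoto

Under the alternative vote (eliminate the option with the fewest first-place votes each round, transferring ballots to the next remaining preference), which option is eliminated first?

Round 1: Cape Town 3, Reykjavik 9, Queenstown 4, Oaxaca 1, Kyoto 7, Porto 8. Eliminate Oaxaca.

Oaxaca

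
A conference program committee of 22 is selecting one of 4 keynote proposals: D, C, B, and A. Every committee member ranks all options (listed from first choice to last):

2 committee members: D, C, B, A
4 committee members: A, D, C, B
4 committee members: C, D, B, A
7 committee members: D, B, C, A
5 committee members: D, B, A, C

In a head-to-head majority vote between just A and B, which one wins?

B

Voters preferring A to B: 4; preferring B to A: 18.
B wins the head-to-head.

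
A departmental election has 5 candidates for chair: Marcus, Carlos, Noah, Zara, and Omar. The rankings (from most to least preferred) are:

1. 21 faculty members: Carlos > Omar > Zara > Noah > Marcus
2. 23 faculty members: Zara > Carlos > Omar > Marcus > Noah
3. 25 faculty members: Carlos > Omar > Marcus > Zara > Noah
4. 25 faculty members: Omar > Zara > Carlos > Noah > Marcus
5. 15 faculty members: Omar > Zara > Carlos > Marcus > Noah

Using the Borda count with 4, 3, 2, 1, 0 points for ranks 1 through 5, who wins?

Marcus: 21·0 + 23·1 + 25·2 + 25·0 + 15·1 = 88
Carlos: 21·4 + 23·3 + 25·4 + 25·2 + 15·2 = 333
Noah: 21·1 + 23·0 + 25·0 + 25·1 + 15·0 = 46
Zara: 21·2 + 23·4 + 25·1 + 25·3 + 15·3 = 279
Omar: 21·3 + 23·2 + 25·3 + 25·4 + 15·4 = 344
Omar has the highest Borda score (344).

Omar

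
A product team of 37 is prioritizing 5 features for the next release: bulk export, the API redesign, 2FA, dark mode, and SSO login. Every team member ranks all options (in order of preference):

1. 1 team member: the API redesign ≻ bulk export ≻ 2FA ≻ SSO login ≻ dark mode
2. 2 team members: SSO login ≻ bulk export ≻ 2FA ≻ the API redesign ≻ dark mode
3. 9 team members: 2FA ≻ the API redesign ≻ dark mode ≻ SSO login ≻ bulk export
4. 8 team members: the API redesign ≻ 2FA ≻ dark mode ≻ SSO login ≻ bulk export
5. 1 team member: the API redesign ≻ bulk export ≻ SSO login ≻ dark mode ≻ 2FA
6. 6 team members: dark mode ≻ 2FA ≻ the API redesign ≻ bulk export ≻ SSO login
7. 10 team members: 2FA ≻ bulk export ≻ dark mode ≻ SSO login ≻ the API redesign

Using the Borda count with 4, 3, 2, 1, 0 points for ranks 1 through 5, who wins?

bulk export: 1·3 + 2·3 + 9·0 + 8·0 + 1·3 + 6·1 + 10·3 = 48
the API redesign: 1·4 + 2·1 + 9·3 + 8·4 + 1·4 + 6·2 + 10·0 = 81
2FA: 1·2 + 2·2 + 9·4 + 8·3 + 1·0 + 6·3 + 10·4 = 124
dark mode: 1·0 + 2·0 + 9·2 + 8·2 + 1·1 + 6·4 + 10·2 = 79
SSO login: 1·1 + 2·4 + 9·1 + 8·1 + 1·2 + 6·0 + 10·1 = 38
2FA has the highest Borda score (124).

2FA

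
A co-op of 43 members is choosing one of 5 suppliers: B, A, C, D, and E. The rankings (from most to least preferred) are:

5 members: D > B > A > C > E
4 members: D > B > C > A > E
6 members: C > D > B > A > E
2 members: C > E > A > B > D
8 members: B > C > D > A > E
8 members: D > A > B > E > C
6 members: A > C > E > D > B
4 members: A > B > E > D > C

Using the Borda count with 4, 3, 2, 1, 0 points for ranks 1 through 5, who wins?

B: 5·3 + 4·3 + 6·2 + 2·1 + 8·4 + 8·2 + 6·0 + 4·3 = 101
A: 5·2 + 4·1 + 6·1 + 2·2 + 8·1 + 8·3 + 6·4 + 4·4 = 96
C: 5·1 + 4·2 + 6·4 + 2·4 + 8·3 + 8·0 + 6·3 + 4·0 = 87
D: 5·4 + 4·4 + 6·3 + 2·0 + 8·2 + 8·4 + 6·1 + 4·1 = 112
E: 5·0 + 4·0 + 6·0 + 2·3 + 8·0 + 8·1 + 6·2 + 4·2 = 34
D has the highest Borda score (112).

D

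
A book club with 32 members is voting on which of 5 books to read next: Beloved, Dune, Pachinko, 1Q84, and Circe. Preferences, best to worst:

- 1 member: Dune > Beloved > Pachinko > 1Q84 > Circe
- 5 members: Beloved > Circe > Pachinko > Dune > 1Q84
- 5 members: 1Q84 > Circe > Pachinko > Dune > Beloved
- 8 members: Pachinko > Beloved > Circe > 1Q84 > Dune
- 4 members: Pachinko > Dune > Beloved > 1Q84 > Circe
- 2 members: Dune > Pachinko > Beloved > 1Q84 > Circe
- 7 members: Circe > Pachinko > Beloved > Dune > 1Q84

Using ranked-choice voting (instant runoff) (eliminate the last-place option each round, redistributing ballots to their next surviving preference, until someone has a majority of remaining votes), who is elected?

Circe

Round 1: Beloved 5, Dune 3, Pachinko 12, 1Q84 5, Circe 7. Eliminate Dune.
Round 2: Beloved 6, Pachinko 14, 1Q84 5, Circe 7. Eliminate 1Q84.
Round 3: Beloved 6, Pachinko 14, Circe 12. Eliminate Beloved.
Round 4: Pachinko 15, Circe 17. Circe has a majority.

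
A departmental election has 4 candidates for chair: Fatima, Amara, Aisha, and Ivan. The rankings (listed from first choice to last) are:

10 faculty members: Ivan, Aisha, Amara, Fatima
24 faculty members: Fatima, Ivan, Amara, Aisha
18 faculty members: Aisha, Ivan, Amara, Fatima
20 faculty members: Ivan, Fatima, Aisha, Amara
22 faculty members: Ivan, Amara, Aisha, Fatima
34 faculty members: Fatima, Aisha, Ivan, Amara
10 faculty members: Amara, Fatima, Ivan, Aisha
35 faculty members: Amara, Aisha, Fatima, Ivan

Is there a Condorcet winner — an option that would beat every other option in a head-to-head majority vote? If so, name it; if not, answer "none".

none

Checking pairwise contests:
Amara beats Fatima 95–78.
Ivan beats Amara 128–45.
Fatima beats Aisha 88–85.
Fatima beats Ivan 103–70.
Every option loses at least one head-to-head, so there is no Condorcet winner.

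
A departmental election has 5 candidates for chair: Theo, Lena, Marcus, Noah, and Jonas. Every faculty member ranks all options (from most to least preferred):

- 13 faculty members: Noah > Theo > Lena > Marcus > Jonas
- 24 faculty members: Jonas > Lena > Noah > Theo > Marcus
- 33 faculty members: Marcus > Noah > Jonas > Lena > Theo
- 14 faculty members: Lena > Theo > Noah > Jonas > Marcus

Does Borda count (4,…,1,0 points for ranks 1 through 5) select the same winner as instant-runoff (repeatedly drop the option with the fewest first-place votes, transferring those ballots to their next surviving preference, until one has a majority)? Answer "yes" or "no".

Borda — scores: Theo 105, Lena 187, Marcus 145, Noah 227, Jonas 176. Winner: Noah.
Instant-runoff — R1 Theo 0, Lena 14, Marcus 33, Noah 13, Jonas 24 (Theo out); R2 Lena 14, Marcus 33, Noah 13, Jonas 24 (Noah out); R3 Lena 27, Marcus 33, Jonas 24 (Jonas out); R4 Lena 51, Marcus 33 (Lena winner). Winner: Lena.
The two methods disagree.

no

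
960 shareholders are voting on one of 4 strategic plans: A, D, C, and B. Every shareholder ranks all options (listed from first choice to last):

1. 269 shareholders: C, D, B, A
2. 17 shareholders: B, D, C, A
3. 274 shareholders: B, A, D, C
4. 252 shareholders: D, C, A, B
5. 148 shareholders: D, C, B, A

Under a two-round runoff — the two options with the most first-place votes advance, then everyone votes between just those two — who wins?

D

Round 1 first-place votes: A 0, D 400, C 269, B 291.
D and B advance.
Runoff: D is preferred to B by 669 voters; B by 291.
D wins the runoff.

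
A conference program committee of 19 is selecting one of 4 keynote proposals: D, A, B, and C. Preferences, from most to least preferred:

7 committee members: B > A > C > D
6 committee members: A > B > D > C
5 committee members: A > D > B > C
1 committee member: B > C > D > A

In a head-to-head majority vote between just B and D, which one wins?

Voters preferring B to D: 14; preferring D to B: 5.
B wins the head-to-head.

B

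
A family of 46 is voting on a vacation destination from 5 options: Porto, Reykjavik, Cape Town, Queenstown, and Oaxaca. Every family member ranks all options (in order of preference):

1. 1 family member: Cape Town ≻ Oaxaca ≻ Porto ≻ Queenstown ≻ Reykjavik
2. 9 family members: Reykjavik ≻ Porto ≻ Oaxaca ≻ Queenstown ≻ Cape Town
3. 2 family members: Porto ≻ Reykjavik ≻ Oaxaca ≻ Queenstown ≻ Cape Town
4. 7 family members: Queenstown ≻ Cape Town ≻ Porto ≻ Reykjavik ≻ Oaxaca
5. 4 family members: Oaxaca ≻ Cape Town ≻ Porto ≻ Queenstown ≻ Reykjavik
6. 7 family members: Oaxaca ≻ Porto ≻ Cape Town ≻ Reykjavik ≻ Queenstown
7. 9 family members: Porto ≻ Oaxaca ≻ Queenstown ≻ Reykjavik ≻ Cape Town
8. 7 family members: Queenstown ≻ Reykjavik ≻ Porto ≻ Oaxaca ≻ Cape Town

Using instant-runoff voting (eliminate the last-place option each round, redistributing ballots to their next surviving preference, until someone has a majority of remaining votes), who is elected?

Porto

Round 1: Porto 11, Reykjavik 9, Cape Town 1, Queenstown 14, Oaxaca 11. Eliminate Cape Town.
Round 2: Porto 11, Reykjavik 9, Queenstown 14, Oaxaca 12. Eliminate Reykjavik.
Round 3: Porto 20, Queenstown 14, Oaxaca 12. Eliminate Oaxaca.
Round 4: Porto 32, Queenstown 14. Porto has a majority.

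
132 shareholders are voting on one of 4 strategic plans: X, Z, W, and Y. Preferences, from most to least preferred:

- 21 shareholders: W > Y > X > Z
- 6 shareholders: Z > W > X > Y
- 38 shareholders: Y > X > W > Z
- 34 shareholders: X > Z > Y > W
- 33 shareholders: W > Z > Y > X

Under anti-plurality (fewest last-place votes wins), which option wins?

Last-place votes: X 33, Z 59, W 34, Y 6.
Y is ranked last by the fewest voters, so Y wins.

Y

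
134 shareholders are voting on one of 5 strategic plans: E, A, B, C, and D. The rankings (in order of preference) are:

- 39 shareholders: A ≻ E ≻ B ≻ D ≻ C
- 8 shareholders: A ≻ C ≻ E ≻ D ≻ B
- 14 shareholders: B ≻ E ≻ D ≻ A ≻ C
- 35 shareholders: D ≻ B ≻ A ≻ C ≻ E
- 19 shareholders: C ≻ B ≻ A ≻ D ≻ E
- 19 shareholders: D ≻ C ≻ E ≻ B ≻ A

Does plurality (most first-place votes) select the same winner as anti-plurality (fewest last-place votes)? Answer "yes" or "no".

Plurality — first-place votes: E 0, A 47, B 14, C 19, D 54. Winner: D.
Anti-plurality — last-place votes: E 54, A 19, B 8, C 53, D 0. Winner: D.
The two methods agree.

yes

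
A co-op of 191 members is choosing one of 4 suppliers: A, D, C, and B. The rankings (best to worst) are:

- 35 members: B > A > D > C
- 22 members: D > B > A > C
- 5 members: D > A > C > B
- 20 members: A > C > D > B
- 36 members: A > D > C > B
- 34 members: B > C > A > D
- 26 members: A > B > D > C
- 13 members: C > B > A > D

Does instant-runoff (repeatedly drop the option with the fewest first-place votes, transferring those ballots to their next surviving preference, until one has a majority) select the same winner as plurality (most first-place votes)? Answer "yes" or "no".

no

Instant-runoff — R1 A 82, D 27, C 13, B 69 (C out); R2 A 82, D 27, B 82 (D out); R3 A 87, B 104 (B winner). Winner: B.
Plurality — first-place votes: A 82, D 27, C 13, B 69. Winner: A.
The two methods disagree.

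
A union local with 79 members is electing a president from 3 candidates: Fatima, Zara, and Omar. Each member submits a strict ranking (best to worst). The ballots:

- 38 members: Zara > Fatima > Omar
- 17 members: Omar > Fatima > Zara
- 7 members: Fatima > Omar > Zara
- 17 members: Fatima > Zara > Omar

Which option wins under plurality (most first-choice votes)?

First-place votes: Fatima 24, Zara 38, Omar 17.
Zara has the most first-place votes.

Zara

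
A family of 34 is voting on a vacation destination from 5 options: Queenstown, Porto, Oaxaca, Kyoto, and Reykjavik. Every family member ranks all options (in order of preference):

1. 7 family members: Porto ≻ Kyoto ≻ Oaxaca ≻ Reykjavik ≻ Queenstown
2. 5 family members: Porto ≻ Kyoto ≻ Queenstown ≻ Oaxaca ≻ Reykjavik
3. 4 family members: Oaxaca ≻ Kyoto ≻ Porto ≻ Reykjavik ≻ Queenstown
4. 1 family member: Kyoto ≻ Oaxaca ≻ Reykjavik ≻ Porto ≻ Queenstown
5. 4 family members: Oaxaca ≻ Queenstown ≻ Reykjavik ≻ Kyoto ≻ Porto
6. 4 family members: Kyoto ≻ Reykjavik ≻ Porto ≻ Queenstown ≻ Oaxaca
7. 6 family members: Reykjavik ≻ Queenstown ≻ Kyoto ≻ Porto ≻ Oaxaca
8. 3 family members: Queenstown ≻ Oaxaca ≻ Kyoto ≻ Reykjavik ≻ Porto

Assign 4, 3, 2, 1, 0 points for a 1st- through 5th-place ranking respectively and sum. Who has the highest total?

Queenstown: 7·0 + 5·2 + 4·0 + 1·0 + 4·3 + 4·1 + 6·3 + 3·4 = 56
Porto: 7·4 + 5·4 + 4·2 + 1·1 + 4·0 + 4·2 + 6·1 + 3·0 = 71
Oaxaca: 7·2 + 5·1 + 4·4 + 1·3 + 4·4 + 4·0 + 6·0 + 3·3 = 63
Kyoto: 7·3 + 5·3 + 4·3 + 1·4 + 4·1 + 4·4 + 6·2 + 3·2 = 90
Reykjavik: 7·1 + 5·0 + 4·1 + 1·2 + 4·2 + 4·3 + 6·4 + 3·1 = 60
Kyoto has the highest Borda score (90).

Kyoto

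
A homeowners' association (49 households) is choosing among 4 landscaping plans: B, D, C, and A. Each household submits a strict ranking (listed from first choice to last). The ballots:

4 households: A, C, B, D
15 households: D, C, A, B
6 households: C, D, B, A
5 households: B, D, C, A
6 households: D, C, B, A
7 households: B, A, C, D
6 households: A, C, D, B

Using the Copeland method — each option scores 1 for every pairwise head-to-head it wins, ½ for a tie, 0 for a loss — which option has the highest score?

B: loses to D, C, and A → score 0.
D: beats B, C, and A → score 3.
C: beats B and A; loses to D → score 2.
A: beats B; loses to D and C → score 1.
D has the best pairwise record.

D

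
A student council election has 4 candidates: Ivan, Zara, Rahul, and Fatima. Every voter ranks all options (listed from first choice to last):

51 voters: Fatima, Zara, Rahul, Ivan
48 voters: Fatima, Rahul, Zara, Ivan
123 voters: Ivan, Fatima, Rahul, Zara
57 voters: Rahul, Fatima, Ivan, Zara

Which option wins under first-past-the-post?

Ivan

First-place votes: Ivan 123, Zara 0, Rahul 57, Fatima 99.
Ivan has the most first-place votes.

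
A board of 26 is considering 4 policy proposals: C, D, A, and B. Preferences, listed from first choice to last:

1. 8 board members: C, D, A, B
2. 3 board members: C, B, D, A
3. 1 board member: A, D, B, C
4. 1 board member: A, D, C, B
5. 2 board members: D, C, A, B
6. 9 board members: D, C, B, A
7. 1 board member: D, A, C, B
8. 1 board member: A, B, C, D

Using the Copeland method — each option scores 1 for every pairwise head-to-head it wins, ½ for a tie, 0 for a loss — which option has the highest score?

D

C: beats A and B; loses to D → score 2.
D: beats C, A, and B → score 3.
A: beats B; loses to C and D → score 1.
B: loses to C, D, and A → score 0.
D has the best pairwise record.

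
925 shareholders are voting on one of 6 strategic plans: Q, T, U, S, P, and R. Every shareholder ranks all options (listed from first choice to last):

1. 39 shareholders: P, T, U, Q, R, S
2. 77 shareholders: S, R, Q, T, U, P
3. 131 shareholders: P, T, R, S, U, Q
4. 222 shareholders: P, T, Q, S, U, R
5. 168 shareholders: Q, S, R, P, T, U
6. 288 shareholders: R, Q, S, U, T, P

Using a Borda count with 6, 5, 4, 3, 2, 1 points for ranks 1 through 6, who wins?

Q

Q: 39·3 + 77·4 + 131·1 + 222·4 + 168·6 + 288·5 = 3892
T: 39·5 + 77·3 + 131·5 + 222·5 + 168·2 + 288·2 = 3103
U: 39·4 + 77·2 + 131·2 + 222·2 + 168·1 + 288·3 = 2048
S: 39·1 + 77·6 + 131·3 + 222·3 + 168·5 + 288·4 = 3552
P: 39·6 + 77·1 + 131·6 + 222·6 + 168·3 + 288·1 = 3221
R: 39·2 + 77·5 + 131·4 + 222·1 + 168·4 + 288·6 = 3609
Q has the highest Borda score (3892).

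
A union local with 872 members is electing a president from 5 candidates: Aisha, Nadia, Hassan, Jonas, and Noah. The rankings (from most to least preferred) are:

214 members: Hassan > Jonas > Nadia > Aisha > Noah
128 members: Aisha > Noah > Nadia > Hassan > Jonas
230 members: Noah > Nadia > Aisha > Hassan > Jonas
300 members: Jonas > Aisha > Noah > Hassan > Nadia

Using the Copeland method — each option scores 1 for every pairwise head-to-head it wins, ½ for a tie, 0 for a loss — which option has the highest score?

Aisha: beats Hassan and Noah; loses to Nadia and Jonas → score 2.
Nadia: beats Aisha; loses to Hassan, Jonas, and Noah → score 1.
Hassan: beats Nadia and Jonas; loses to Aisha and Noah → score 2.
Jonas: beats Aisha, Nadia, and Noah; loses to Hassan → score 3.
Noah: beats Nadia and Hassan; loses to Aisha and Jonas → score 2.
Jonas has the best pairwise record.

Jonas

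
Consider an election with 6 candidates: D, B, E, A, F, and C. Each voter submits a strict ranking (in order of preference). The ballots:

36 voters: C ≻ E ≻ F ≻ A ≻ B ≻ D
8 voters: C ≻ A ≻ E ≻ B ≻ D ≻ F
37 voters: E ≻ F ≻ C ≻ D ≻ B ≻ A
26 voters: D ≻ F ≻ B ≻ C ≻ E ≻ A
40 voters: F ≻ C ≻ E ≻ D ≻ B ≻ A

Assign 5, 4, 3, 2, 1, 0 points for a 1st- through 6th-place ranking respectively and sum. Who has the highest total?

F

D: 36·0 + 8·1 + 37·2 + 26·5 + 40·2 = 292
B: 36·1 + 8·2 + 37·1 + 26·3 + 40·1 = 207
E: 36·4 + 8·3 + 37·5 + 26·1 + 40·3 = 499
A: 36·2 + 8·4 + 37·0 + 26·0 + 40·0 = 104
F: 36·3 + 8·0 + 37·4 + 26·4 + 40·5 = 560
C: 36·5 + 8·5 + 37·3 + 26·2 + 40·4 = 543
F has the highest Borda score (560).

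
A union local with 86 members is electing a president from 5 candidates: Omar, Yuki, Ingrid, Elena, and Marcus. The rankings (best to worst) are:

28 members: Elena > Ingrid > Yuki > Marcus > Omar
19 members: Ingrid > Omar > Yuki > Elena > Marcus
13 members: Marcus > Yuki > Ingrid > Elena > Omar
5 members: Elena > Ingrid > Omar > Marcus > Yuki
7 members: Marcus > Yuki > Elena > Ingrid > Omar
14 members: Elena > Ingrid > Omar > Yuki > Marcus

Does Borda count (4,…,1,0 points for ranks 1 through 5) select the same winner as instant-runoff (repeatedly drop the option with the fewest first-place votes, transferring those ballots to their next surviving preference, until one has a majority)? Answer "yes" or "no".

no

Borda — scores: Omar 95, Yuki 168, Ingrid 250, Elena 234, Marcus 113. Winner: Ingrid.
Instant-runoff — R1 Omar 0, Yuki 0, Ingrid 19, Elena 47, Marcus 20 (Elena winner). Winner: Elena.
The two methods disagree.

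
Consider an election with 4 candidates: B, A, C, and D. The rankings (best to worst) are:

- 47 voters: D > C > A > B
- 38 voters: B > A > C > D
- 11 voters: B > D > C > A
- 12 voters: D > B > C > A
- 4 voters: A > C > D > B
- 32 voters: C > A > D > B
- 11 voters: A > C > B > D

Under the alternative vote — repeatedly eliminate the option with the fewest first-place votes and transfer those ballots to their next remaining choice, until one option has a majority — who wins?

D

Round 1: B 49, A 15, C 32, D 59. Eliminate A.
Round 2: B 49, C 47, D 59. Eliminate C.
Round 3: B 60, D 95. D has a majority.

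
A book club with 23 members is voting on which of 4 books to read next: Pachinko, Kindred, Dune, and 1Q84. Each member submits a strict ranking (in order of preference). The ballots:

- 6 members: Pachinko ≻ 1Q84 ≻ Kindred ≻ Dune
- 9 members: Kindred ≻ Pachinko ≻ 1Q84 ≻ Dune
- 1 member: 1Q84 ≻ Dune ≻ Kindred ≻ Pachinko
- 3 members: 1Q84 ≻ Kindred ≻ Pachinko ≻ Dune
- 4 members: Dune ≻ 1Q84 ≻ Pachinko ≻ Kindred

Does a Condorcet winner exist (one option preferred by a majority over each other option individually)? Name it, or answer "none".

Checking pairwise contests:
Kindred beats Pachinko 13–10.
1Q84 beats Kindred 14–9.
Pachinko beats Dune 18–5.
Pachinko beats 1Q84 15–8.
Every option loses at least one head-to-head, so there is no Condorcet winner.

none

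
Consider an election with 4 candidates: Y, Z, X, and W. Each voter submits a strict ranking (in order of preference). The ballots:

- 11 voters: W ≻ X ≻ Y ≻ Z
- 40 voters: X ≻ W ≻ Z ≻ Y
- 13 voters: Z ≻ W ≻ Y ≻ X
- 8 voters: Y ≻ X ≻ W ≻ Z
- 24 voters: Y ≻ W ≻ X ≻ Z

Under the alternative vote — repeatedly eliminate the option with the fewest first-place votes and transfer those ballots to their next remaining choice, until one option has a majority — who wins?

Round 1: Y 32, Z 13, X 40, W 11. Eliminate W.
Round 2: Y 32, Z 13, X 51. X has a majority.

X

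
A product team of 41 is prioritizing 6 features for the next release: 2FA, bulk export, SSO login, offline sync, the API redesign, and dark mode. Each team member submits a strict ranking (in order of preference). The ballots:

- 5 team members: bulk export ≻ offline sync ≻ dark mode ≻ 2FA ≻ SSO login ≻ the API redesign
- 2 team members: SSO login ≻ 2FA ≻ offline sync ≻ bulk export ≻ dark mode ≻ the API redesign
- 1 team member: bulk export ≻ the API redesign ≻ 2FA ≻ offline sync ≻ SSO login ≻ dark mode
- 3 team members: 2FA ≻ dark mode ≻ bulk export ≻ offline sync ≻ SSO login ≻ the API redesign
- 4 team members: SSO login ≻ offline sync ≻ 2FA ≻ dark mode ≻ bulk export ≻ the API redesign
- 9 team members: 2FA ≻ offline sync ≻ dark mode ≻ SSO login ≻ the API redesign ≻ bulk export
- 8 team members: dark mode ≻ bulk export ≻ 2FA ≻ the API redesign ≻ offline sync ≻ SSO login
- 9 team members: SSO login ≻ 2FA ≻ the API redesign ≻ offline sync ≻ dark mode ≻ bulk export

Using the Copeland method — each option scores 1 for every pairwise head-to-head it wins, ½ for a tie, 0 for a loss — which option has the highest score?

2FA

2FA: beats bulk export, SSO login, offline sync, the API redesign, and dark mode → score 5.
bulk export: beats the API redesign; loses to 2FA, SSO login, offline sync, and dark mode → score 1.
SSO login: beats bulk export and the API redesign; loses to 2FA, offline sync, and dark mode → score 2.
offline sync: beats bulk export, SSO login, the API redesign, and dark mode; loses to 2FA → score 4.
the API redesign: loses to 2FA, bulk export, SSO login, offline sync, and dark mode → score 0.
dark mode: beats bulk export, SSO login, and the API redesign; loses to 2FA and offline sync → score 3.
2FA has the best pairwise record.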